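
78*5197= 405366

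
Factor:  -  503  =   - 503^1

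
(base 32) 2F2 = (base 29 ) 307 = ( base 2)100111100010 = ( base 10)2530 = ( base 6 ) 15414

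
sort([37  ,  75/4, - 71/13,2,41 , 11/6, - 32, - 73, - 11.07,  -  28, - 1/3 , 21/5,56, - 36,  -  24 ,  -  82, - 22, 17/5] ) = [ - 82, - 73, - 36, - 32, - 28, -24, - 22, - 11.07, - 71/13, - 1/3, 11/6, 2,  17/5,21/5 , 75/4,  37,41,  56]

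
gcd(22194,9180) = 54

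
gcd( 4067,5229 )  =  581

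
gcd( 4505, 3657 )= 53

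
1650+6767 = 8417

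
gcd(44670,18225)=15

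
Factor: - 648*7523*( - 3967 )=2^3*3^4*3967^1*7523^1  =  19338744168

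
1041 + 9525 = 10566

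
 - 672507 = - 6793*99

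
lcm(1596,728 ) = 41496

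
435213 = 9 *48357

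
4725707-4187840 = 537867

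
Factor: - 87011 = -87011^1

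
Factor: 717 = 3^1*239^1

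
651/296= 2+59/296=2.20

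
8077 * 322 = 2600794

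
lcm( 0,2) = 0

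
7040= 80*88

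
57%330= 57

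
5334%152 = 14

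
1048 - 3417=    - 2369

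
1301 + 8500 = 9801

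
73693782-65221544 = 8472238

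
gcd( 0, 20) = 20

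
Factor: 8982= 2^1*3^2*499^1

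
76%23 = 7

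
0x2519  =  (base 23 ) HLL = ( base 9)14022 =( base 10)9497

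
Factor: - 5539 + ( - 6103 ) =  -11642 = - 2^1 * 5821^1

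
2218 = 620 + 1598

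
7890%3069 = 1752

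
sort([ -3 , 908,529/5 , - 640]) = [-640, - 3,529/5,  908 ] 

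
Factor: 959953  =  959953^1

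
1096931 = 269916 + 827015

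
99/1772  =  99/1772 = 0.06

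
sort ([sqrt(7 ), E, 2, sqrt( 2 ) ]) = [sqrt(2),2,sqrt(7),E]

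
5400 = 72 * 75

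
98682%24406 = 1058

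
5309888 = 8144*652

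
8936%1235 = 291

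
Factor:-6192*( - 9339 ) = 57827088   =  2^4*3^3*11^1*43^1*283^1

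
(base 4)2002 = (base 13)a0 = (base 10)130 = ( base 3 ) 11211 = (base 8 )202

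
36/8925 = 12/2975 =0.00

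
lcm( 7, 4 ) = 28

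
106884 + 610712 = 717596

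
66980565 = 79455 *843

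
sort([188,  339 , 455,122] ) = [ 122, 188, 339, 455 ]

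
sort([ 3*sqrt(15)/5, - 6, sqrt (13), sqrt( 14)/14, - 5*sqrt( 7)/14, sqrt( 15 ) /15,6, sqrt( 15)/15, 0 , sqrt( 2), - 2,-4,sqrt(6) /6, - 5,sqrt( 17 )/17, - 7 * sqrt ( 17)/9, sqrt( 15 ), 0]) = [ - 6, - 5, -4, - 7*sqrt( 17) /9, - 2,-5 * sqrt( 7)/14,0, 0, sqrt( 17)/17, sqrt(15 ) /15, sqrt( 15 ) /15,sqrt( 14)/14, sqrt( 6)/6, sqrt( 2),  3 * sqrt(15 ) /5,sqrt( 13), sqrt(15), 6 ] 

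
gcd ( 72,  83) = 1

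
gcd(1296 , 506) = 2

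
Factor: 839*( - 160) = - 2^5*5^1 * 839^1 = -134240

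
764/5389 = 764/5389=0.14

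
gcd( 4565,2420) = 55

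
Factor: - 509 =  - 509^1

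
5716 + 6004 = 11720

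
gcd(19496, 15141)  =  1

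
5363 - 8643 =  -  3280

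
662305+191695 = 854000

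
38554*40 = 1542160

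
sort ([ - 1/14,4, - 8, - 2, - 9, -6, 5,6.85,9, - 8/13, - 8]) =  [ - 9, - 8, - 8, - 6, - 2, - 8/13, - 1/14,4,5 , 6.85 , 9] 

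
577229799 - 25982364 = 551247435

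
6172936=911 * 6776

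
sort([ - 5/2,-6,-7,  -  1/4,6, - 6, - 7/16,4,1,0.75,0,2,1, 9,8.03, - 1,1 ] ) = [- 7, - 6, - 6, - 5/2, - 1 , - 7/16, - 1/4,  0,0.75, 1, 1 , 1,2,4 , 6 , 8.03, 9 ]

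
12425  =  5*2485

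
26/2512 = 13/1256  =  0.01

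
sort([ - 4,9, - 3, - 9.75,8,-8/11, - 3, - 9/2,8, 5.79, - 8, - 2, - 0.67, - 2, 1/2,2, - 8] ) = [ - 9.75, - 8,-8, - 9/2, - 4, - 3,-3,  -  2,- 2, - 8/11, - 0.67,1/2, 2,5.79,8, 8,9 ] 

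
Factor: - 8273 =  - 8273^1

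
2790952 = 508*5494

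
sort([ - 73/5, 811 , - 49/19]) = [-73/5, - 49/19,811]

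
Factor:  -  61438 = -2^1*13^1*17^1*139^1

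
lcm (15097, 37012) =1147372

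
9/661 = 9/661 = 0.01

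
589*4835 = 2847815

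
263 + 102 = 365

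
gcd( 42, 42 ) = 42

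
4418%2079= 260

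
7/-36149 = -7/36149=- 0.00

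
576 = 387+189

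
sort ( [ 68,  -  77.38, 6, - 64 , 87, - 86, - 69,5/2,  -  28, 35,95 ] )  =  [ - 86,-77.38, - 69,-64, - 28,5/2,6,35, 68, 87, 95 ]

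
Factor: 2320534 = 2^1*17^1*131^1*521^1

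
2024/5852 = 46/133 = 0.35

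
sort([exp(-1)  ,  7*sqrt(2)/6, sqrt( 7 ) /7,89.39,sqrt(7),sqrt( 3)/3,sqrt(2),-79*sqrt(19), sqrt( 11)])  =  [  -  79*sqrt( 19), exp( - 1), sqrt ( 7)/7,sqrt(3 )/3, sqrt( 2), 7 * sqrt(2) /6,sqrt( 7),sqrt(11),89.39]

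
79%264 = 79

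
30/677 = 30/677  =  0.04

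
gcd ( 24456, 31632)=24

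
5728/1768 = 3 +53/221 = 3.24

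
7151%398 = 385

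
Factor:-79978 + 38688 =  - 41290 = - 2^1*5^1*4129^1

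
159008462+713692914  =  872701376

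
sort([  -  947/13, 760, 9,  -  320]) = [  -  320, - 947/13,9,760 ]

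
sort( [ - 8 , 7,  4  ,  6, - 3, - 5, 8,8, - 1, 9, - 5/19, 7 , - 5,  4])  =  [ - 8, - 5, - 5, - 3,-1,-5/19, 4,  4, 6 , 7, 7,8,8, 9]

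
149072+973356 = 1122428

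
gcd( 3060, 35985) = 15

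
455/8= 455/8 = 56.88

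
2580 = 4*645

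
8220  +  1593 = 9813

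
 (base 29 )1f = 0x2c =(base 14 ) 32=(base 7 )62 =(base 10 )44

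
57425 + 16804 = 74229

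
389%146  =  97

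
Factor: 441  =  3^2 * 7^2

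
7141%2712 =1717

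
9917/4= 9917/4  =  2479.25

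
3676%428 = 252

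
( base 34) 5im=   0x190e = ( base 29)7i5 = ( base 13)2BC5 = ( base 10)6414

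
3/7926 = 1/2642=0.00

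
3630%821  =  346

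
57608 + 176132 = 233740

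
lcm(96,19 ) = 1824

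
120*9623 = 1154760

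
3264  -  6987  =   - 3723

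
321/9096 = 107/3032  =  0.04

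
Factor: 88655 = 5^1*  7^1 * 17^1*149^1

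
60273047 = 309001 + 59964046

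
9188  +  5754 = 14942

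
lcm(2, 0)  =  0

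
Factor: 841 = 29^2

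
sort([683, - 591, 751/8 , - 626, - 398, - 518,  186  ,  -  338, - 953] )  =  [ - 953, - 626, - 591, - 518, - 398,- 338,751/8,186,683 ] 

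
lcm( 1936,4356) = 17424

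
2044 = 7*292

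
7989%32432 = 7989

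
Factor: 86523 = 3^1*151^1*191^1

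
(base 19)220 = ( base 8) 1370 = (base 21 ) 1f4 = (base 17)2AC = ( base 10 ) 760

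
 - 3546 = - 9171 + 5625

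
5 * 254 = 1270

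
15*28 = 420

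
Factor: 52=2^2*13^1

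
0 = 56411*0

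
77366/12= 6447  +  1/6 = 6447.17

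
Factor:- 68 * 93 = - 6324   =  - 2^2 * 3^1*17^1*31^1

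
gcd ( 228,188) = 4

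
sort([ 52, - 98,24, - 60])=[ - 98, - 60, 24, 52]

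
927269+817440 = 1744709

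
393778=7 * 56254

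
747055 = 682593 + 64462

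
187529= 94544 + 92985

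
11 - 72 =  - 61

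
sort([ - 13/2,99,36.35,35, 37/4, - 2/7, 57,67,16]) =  [  -  13/2,-2/7  ,  37/4, 16,35,36.35 , 57,67,99]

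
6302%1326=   998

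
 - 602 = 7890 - 8492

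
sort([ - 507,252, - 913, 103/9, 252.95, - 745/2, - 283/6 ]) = [  -  913,- 507, - 745/2,-283/6,103/9,252,252.95]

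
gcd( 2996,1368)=4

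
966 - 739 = 227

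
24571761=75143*327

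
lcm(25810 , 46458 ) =232290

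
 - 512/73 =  - 8 + 72/73  =  - 7.01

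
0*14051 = 0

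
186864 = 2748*68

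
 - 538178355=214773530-752951885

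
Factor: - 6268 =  - 2^2*1567^1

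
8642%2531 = 1049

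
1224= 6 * 204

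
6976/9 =775 + 1/9 = 775.11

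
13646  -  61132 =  - 47486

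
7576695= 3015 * 2513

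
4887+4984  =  9871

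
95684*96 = 9185664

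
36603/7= 5229 = 5229.00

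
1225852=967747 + 258105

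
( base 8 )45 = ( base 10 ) 37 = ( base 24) 1D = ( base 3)1101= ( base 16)25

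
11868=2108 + 9760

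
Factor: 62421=3^1*20807^1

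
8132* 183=1488156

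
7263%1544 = 1087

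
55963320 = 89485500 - 33522180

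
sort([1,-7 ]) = [ - 7, 1]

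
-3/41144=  - 1+41141/41144= -0.00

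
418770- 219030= 199740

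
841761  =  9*93529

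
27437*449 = 12319213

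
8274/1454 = 5+502/727 = 5.69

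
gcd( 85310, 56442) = 2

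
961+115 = 1076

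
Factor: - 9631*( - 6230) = 2^1*5^1* 7^1 *89^1*9631^1= 60001130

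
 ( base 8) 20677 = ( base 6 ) 103555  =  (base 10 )8639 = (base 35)71t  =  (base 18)18BH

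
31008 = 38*816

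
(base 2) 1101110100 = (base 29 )11E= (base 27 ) 15K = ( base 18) 2D2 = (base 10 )884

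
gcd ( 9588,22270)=34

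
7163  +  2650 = 9813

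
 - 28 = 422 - 450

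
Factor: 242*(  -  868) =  - 2^3 * 7^1*11^2*31^1= -210056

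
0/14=0 = 0.00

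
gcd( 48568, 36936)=8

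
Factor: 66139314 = 2^1*3^1*29^1*41^1*73^1*127^1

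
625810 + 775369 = 1401179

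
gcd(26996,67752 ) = 4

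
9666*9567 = 92474622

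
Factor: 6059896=2^3*757487^1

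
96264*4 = 385056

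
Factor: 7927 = 7927^1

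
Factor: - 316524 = - 2^2 *3^1*13^1*2029^1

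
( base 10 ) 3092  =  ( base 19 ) 8AE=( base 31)36n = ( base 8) 6024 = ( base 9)4215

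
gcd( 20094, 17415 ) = 3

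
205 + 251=456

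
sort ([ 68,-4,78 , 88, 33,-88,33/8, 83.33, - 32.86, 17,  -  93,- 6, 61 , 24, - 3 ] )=[-93,  -  88 ,  -  32.86,  -  6 , -4,  -  3, 33/8,17, 24,33,61,68,78,83.33,  88 ]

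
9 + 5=14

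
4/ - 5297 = -1+5293/5297 = - 0.00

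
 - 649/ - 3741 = 649/3741 = 0.17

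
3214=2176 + 1038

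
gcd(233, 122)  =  1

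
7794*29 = 226026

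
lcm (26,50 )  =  650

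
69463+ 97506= 166969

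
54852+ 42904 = 97756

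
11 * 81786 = 899646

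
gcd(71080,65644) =4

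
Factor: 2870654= 2^1*17^1*84431^1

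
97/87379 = 97/87379 =0.00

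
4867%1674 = 1519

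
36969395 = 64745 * 571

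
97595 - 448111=- 350516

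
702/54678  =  9/701 = 0.01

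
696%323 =50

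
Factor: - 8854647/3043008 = -2^( - 6)*3^( - 3 )*41^1*193^1*373^1*587^( - 1 )=- 2951549/1014336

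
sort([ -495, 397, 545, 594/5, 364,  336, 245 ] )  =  [ - 495 , 594/5,  245, 336,364, 397,545 ]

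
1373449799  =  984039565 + 389410234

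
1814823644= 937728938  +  877094706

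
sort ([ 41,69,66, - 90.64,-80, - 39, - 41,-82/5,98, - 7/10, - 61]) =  [  -  90.64,- 80 , - 61, - 41, - 39  , - 82/5, -7/10 , 41,66,69, 98 ]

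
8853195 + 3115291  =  11968486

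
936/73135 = 936/73135 = 0.01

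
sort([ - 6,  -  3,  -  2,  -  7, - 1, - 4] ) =[ - 7,-6, - 4, - 3, - 2, - 1] 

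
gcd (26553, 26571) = 3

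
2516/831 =3 + 23/831 = 3.03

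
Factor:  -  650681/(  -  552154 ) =2^(- 1 )*5209^( - 1)*12277^1 = 12277/10418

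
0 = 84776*0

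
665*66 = 43890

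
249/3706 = 249/3706 = 0.07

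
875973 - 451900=424073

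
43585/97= 449 + 32/97 =449.33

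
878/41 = 21 + 17/41  =  21.41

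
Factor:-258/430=-3/5 = - 3^1*5^( - 1) 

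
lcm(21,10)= 210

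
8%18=8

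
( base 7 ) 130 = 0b1000110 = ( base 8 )106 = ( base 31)28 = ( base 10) 70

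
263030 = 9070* 29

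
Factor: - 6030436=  - 2^2*1507609^1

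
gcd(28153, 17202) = 47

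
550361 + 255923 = 806284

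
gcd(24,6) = 6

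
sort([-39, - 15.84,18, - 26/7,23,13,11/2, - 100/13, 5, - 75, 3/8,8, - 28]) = [ - 75, - 39, - 28, - 15.84 ,-100/13, - 26/7,3/8,5 , 11/2, 8, 13,18,23 ]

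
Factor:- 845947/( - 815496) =2^( - 3 )*3^( -1 )*11^( -1)*127^1*3089^( - 1) * 6661^1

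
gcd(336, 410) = 2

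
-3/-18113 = 3/18113 =0.00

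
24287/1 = 24287 = 24287.00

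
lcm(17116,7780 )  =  85580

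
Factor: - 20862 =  - 2^1*3^2*19^1*61^1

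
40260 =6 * 6710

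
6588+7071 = 13659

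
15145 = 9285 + 5860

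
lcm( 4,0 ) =0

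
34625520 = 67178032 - 32552512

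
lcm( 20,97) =1940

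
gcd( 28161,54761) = 7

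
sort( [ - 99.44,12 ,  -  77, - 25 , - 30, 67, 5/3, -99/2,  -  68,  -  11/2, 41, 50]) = [ - 99.44, - 77,-68 , - 99/2 ,-30, - 25, -11/2,  5/3,12, 41,  50,  67 ]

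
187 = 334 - 147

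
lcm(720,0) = 0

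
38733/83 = 466 + 55/83 = 466.66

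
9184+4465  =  13649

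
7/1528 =7/1528 = 0.00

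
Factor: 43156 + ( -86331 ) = -5^2*11^1*157^1 = - 43175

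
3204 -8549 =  -5345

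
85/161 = 85/161 = 0.53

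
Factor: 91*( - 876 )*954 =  - 2^3 * 3^3*7^1*13^1*53^1*73^1 = -  76049064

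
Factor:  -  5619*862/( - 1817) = 4843578/1817  =  2^1*3^1*23^( - 1)*79^( - 1 )*431^1 * 1873^1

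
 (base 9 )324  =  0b100001001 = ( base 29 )94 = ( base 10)265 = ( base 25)AF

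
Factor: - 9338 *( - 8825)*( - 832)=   -  2^7 * 5^2*7^1*13^1*23^1*29^1*353^1 = - 68563331200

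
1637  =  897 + 740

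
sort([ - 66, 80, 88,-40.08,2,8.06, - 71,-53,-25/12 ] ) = [ - 71,  -  66, - 53,-40.08, - 25/12 , 2,8.06,80 , 88 ]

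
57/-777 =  - 19/259= -0.07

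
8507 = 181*47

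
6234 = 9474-3240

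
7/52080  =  1/7440 = 0.00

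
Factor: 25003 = 11^1 * 2273^1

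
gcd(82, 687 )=1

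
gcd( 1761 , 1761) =1761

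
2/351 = 2/351 = 0.01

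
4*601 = 2404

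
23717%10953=1811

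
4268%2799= 1469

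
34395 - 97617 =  - 63222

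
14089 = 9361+4728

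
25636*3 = 76908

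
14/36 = 7/18 = 0.39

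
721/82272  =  721/82272 = 0.01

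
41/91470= 41/91470 = 0.00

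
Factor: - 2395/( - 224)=2^( - 5)*5^1*7^( - 1) *479^1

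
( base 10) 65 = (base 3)2102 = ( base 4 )1001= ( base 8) 101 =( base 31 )23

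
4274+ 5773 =10047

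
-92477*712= - 65843624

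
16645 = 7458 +9187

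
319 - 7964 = - 7645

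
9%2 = 1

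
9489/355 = 9489/355 =26.73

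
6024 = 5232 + 792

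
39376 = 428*92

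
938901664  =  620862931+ 318038733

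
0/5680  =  0 = 0.00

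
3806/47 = 3806/47= 80.98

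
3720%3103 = 617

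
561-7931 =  - 7370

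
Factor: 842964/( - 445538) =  - 2^1*3^1*199^1* 353^1*367^ ( - 1)*607^( - 1) = - 421482/222769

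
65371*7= 457597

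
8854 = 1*8854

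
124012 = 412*301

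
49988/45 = 49988/45 = 1110.84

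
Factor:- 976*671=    - 654896 =- 2^4*11^1*61^2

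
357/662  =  357/662 =0.54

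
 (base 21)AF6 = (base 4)1021323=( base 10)4731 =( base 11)3611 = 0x127b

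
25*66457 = 1661425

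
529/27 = 529/27 = 19.59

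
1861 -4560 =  - 2699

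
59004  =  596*99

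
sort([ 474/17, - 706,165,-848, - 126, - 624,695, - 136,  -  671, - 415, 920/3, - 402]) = [-848, - 706, - 671, - 624, - 415, - 402,- 136,-126,474/17, 165, 920/3, 695]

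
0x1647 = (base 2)1011001000111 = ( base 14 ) 2115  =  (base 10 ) 5703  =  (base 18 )haf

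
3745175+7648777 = 11393952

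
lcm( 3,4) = 12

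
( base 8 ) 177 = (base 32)3V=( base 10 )127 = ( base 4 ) 1333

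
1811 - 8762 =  - 6951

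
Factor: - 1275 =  - 3^1*5^2*17^1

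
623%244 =135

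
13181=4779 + 8402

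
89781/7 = 12825 + 6/7 =12825.86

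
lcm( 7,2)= 14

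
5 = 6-1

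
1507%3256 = 1507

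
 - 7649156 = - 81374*94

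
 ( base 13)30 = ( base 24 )1F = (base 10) 39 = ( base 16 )27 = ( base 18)23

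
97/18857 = 97/18857 = 0.01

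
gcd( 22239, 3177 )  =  3177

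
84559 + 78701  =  163260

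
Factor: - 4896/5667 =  - 2^5 * 3^1 * 17^1*1889^( - 1 ) = -1632/1889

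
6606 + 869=7475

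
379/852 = 379/852 = 0.44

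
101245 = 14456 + 86789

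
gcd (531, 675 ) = 9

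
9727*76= 739252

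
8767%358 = 175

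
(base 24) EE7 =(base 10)8407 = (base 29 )9SQ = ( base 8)20327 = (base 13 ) 3a99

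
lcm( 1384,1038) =4152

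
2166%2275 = 2166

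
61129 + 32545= 93674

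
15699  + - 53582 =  - 37883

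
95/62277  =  95/62277 = 0.00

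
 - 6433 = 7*( - 919)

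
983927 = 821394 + 162533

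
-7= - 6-1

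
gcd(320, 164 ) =4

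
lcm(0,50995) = 0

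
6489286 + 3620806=10110092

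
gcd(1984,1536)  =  64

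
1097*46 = 50462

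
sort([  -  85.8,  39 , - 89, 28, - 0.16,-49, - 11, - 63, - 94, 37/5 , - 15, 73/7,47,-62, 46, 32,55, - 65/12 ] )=[-94, - 89, -85.8, - 63,  -  62, - 49, - 15, - 11, - 65/12,-0.16,37/5, 73/7, 28, 32, 39, 46,47,55]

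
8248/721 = 8248/721  =  11.44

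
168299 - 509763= - 341464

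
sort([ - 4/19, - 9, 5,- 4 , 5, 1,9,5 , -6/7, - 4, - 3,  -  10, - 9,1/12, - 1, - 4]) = [ - 10,-9,  -  9, -4, - 4, -4, - 3,  -  1, - 6/7, - 4/19,1/12, 1, 5, 5,5,9 ] 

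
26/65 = 2/5 = 0.40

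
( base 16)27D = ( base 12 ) 451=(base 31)KH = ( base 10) 637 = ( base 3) 212121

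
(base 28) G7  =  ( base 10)455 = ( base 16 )1C7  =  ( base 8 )707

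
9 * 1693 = 15237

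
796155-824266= - 28111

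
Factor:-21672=  -  2^3*3^2*7^1*43^1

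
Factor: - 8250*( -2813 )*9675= 224530143750 = 2^1*3^3*5^5  *11^1*29^1*43^1*97^1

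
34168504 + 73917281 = 108085785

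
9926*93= 923118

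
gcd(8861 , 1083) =1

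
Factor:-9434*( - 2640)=24905760= 2^5*3^1 * 5^1*11^1*53^1*89^1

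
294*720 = 211680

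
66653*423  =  28194219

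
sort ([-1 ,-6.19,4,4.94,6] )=[ - 6.19, - 1,4,4.94,6]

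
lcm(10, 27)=270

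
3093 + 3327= 6420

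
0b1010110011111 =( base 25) 8LA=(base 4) 1112133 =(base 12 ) 3253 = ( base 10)5535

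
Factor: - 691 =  - 691^1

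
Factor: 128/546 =2^6*3^( - 1) * 7^( - 1 ) * 13^( - 1) = 64/273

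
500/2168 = 125/542  =  0.23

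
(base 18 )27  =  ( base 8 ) 53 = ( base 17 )29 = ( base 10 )43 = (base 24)1j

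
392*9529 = 3735368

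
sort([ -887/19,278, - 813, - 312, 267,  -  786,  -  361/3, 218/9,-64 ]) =[ - 813, - 786, - 312, - 361/3, - 64, - 887/19, 218/9,  267, 278]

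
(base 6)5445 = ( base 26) 1m5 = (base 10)1253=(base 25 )203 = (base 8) 2345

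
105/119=15/17 = 0.88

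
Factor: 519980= 2^2*5^1*25999^1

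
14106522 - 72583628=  - 58477106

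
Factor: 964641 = 3^1 * 321547^1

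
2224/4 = 556 = 556.00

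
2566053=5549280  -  2983227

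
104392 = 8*13049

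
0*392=0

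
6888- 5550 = 1338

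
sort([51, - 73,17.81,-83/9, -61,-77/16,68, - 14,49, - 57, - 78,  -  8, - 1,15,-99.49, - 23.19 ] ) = [ - 99.49, - 78, - 73,  -  61 , - 57, - 23.19, - 14, - 83/9,  -  8, - 77/16,-1,15, 17.81,49,51, 68 ] 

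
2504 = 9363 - 6859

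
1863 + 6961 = 8824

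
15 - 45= -30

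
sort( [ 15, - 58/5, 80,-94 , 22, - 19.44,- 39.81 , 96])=[ - 94, - 39.81, - 19.44, - 58/5,15,22,80, 96 ]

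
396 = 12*33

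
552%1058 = 552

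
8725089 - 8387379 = 337710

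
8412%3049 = 2314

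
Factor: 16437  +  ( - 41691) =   -  2^1*3^2*23^1*61^1 = - 25254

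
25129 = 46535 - 21406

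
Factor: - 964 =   -  2^2*241^1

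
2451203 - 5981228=  -  3530025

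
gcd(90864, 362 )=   2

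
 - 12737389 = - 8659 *1471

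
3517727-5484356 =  - 1966629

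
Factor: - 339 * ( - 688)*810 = 2^5 * 3^5*5^1*43^1*113^1 =188917920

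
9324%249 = 111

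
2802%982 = 838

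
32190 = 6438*5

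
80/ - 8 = -10/1= - 10.00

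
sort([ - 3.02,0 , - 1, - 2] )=[-3.02, - 2,- 1, 0]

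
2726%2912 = 2726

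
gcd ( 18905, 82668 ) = 1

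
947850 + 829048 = 1776898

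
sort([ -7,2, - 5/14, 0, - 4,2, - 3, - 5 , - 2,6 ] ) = [ - 7,-5, - 4,  -  3,-2 ,-5/14,  0,2  ,  2, 6]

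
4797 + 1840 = 6637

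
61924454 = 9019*6866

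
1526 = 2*763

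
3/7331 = 3/7331 = 0.00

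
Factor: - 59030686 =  - 2^1*11^1* 13^2*15877^1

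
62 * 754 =46748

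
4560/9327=1520/3109 = 0.49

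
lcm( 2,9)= 18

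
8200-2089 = 6111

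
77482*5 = 387410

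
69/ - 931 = -1 + 862/931 = -0.07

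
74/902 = 37/451 = 0.08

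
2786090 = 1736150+1049940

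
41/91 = 41/91 = 0.45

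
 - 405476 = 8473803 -8879279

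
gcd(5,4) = 1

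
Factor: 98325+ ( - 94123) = 2^1 * 11^1*191^1 = 4202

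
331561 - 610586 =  - 279025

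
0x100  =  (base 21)c4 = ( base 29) 8O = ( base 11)213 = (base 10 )256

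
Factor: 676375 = 5^3* 7^1 * 773^1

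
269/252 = 1 + 17/252 = 1.07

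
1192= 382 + 810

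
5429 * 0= 0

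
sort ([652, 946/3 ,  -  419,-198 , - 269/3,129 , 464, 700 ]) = [ - 419,  -  198, - 269/3 , 129,946/3, 464 , 652 , 700]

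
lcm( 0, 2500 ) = 0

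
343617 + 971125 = 1314742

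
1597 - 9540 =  - 7943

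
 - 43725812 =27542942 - 71268754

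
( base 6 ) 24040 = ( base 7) 13101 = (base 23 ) 6D7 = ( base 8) 6630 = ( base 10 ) 3480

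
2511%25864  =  2511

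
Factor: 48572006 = 2^1*7^1*1439^1*2411^1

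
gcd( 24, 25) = 1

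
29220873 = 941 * 31053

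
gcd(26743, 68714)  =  47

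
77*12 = 924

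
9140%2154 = 524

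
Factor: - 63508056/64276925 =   -  2^3*3^1*5^(-2)*17^1*151^( - 1 )*17027^(-1)*155657^1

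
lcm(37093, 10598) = 74186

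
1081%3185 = 1081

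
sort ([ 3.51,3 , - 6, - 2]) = [ - 6, - 2,3, 3.51]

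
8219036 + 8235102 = 16454138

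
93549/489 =31183/163 = 191.31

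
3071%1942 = 1129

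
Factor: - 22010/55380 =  - 2^(-1) * 3^( - 1) * 13^ ( - 1)*31^1 = - 31/78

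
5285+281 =5566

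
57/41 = 57/41 =1.39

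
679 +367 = 1046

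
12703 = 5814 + 6889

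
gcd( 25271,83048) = 1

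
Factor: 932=2^2 * 233^1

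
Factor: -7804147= - 13^1*600319^1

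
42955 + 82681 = 125636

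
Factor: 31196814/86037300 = 5199469/14339550 = 2^ ( - 1) *3^( - 1) * 5^( - 2)*11^1*47^1*89^1*113^1*95597^( - 1) 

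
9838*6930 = 68177340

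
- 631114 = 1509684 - 2140798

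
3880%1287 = 19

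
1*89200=89200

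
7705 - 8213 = -508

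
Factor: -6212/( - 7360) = 2^ (- 4 )*5^( - 1 ) * 23^(-1)*1553^1 = 1553/1840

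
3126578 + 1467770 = 4594348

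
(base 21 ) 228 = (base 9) 1245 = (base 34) RE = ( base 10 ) 932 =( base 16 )3a4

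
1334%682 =652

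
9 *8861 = 79749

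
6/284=3/142=0.02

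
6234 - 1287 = 4947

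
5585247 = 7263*769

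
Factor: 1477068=2^2*3^1*83^1*1483^1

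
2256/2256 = 1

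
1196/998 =598/499  =  1.20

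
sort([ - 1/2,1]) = [  -  1/2, 1]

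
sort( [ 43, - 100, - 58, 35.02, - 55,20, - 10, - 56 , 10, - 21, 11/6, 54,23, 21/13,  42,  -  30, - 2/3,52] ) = [-100, - 58, - 56 , - 55,- 30, - 21,-10,  -  2/3,21/13,11/6, 10,20,  23,35.02, 42,43,52,54 ] 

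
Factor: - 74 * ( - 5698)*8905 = 3754811060 = 2^2* 5^1*7^1*11^1*13^1*37^2*137^1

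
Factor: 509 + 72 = 581  =  7^1*83^1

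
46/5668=23/2834 =0.01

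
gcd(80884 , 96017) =1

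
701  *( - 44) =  - 30844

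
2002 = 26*77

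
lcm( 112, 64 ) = 448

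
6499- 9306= - 2807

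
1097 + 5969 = 7066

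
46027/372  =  46027/372 = 123.73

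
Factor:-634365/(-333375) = 3^2*5^( - 2) * 7^ (  -  1)*37^1 = 333/175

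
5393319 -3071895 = 2321424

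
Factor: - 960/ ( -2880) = 3^(-1 ) = 1/3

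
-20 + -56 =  - 76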